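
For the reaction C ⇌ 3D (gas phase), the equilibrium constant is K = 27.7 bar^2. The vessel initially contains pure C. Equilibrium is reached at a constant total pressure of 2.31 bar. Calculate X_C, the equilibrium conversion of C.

X = 0.695

Let X = conversion of C (basis 1 mol C); extent of reaction ξ = X.
Mole table: n_C = 1 − X; n_D = 3X.
Total moles n_T = 1 + 2X.
With p_i = (n_i/n_T)P, K = p_D^3 / (p_C).
Substituting and setting equal to 27.7 bar^2 gives a polynomial in X; the root in (0,1) is X = 0.695.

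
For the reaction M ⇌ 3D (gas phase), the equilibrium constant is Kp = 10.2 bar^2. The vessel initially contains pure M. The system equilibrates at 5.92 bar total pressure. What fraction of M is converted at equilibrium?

Take 1 mol M as basis and let X be its fractional conversion, so ξ = X.
Species balance: n_M = 1 − X; n_D = 3X.
Total moles n_T = 1 + 2X.
y_i = n_i/n_T, p_i = y_i·P. Kp = p_D^3 / (p_M).
Setting this equal to 10.2 bar^2 and taking the physical root (0 < X < 1) gives X = 0.265.

X = 0.265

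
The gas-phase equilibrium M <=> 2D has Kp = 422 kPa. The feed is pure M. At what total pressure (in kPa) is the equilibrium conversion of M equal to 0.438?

P = 444 kPa

Let X = conversion of M (basis 1 mol M); extent of reaction ξ = X.
At extent ξ: n_M = 1 − X; n_D = 2X.
Summing: n_T = 1 + X.
Kp = p_D^2 / (p_M) with p_i = (n_i/n_T)·P.
At X = 0.438: the mole-fraction product g(X) = Π y_i^ν_i = 0.9495. Since Kp = g(X)·P^{1}, P = (Kp/g)^(1/1) = (422/0.9495)^(1/1) = 444 kPa.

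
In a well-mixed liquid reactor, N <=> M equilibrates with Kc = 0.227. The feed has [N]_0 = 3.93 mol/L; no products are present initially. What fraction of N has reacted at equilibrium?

Let X = conversion of N; extent ξ = 3.93·X mol/L.
Concentrations: [N] = 3.93 − 3.93X; [M] = 3.93X.
Kc = [M] / ([N]).
Setting equal to 0.227 and solving for X on (0,1) gives X = 0.185.

X = 0.185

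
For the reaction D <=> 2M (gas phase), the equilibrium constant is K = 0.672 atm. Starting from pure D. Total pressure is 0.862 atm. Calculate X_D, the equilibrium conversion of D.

Basis: 1 mol D initially; let X = conversion of D. Extent ξ = X.
Moles: n_D = 1 − X; n_M = 2X.
n_T = Σnᵢ = 1 + X.
Mole fractions y_i = n_i/n_T; K = p_M^2 / (p_D) with p_i = y_i·P.
This yields a degree-2 equation in X; solving on (0,1), X = 0.404.

X = 0.404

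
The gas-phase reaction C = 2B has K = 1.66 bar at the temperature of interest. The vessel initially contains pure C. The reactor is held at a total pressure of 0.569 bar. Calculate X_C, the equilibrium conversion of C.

Let X = conversion of C (basis 1 mol C); extent of reaction ξ = X.
At extent ξ: n_C = 1 − X; n_B = 2X.
Summing: n_T = 1 + X.
y_i = n_i/n_T, p_i = y_i·P. K = p_B^2 / (p_C).
This yields a degree-2 equation in X; solving on (0,1), X = 0.649.

X = 0.649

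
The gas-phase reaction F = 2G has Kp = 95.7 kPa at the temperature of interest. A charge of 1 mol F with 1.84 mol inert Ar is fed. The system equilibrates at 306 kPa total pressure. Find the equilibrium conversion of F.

X = 0.392

Basis: 1 mol F initially; let X = conversion of F. Extent ξ = X.
Species balance: n_F = 1 − X; n_G = 2X; n_I = 1.84 (inert).
n_T = Σnᵢ = 2.84 + X.
Mole fractions y_i = n_i/n_T; Kp = p_G^2 / (p_F) with p_i = y_i·P.
Setting this equal to 95.7 kPa and taking the physical root (0 < X < 1) gives X = 0.392.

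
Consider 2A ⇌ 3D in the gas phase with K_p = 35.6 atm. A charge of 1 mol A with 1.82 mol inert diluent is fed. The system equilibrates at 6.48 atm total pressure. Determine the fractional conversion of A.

Basis: 1 mol A initially; let X = conversion of A. Extent ξ = 0.5X.
Species balance: n_A = 1 − X; n_D = 1.5X; n_I = 1.82 (inert).
n_T = Σnᵢ = 2.82 + 0.5X.
y_i = n_i/n_T, p_i = y_i·P. K_p = p_D^3 / (p_A^2).
This yields a degree-3 equation in X; solving on (0,1), X = 0.727.

X = 0.727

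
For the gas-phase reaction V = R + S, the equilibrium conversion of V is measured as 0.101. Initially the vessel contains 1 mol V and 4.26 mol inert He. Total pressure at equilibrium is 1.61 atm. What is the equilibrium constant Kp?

Basis: 1 mol V initially; let X = conversion of V. Extent ξ = X.
At extent ξ: n_V = 1 − X; n_R = X; n_S = X; n_I = 4.26 (inert).
n_T = Σnᵢ = 5.26 + X.
At X = 0.101: n_V = 0.899, n_R = 0.101, n_S = 0.101, n_T = 5.36.
p_i = (n_i/n_T)·P. Kp = p_R p_S / (p_V) = 0.00341 atm.

Kp = 0.00341 atm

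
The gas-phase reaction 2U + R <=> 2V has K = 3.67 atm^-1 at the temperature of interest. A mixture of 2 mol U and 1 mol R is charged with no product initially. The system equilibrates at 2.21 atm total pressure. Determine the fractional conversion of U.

X = 0.550

Let X = conversion of U (basis 2 mol U); extent of reaction ξ = X.
Species balance: n_U = 2 − 2X; n_R = 1 − X; n_V = 2X.
n_T = Σnᵢ = 3 − X.
Mole fractions y_i = n_i/n_T; K = p_V^2 / (p_U^2 p_R) with p_i = y_i·P.
Substituting and setting equal to 3.67 atm^-1 gives a polynomial in X; the root in (0,1) is X = 0.550.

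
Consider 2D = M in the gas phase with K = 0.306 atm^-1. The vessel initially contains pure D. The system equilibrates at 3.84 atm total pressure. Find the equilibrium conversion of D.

Let X = conversion of D (basis 1 mol D); extent of reaction ξ = 0.5X.
Moles: n_D = 1 − X; n_M = 0.5X.
Summing: n_T = 1 − 0.5X.
Mole fractions y_i = n_i/n_T; K = p_M / (p_D^2) with p_i = y_i·P.
This yields a degree-2 equation in X; solving on (0,1), X = 0.581.

X = 0.581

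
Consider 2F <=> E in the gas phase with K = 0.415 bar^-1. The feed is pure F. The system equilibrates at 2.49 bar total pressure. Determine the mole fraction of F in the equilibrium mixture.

Basis: 1 mol F initially; let X = conversion of F. Extent ξ = 0.5X.
At extent ξ: n_F = 1 − X; n_E = 0.5X.
Summing: n_T = 1 − 0.5X.
Mole fractions y_i = n_i/n_T; K = p_E / (p_F^2) with p_i = y_i·P.
Substituting and setting equal to 0.415 bar^-1 gives a polynomial in X; the root in (0,1) is X = 0.559.
Then n_F = 0.441, n_T = 0.721, so y_F = 0.612.

y_F = 0.612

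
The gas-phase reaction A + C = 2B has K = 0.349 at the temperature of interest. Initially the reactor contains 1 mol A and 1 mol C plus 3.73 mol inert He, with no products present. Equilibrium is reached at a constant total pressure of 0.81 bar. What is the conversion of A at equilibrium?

Take 1 mol A as basis and let X be its fractional conversion, so ξ = X.
At extent ξ: n_A = 1 − X; n_C = 1 − X; n_B = 2X; n_I = 3.73 (inert).
n_T stays at 5.73 (no change in mole number).
With p_i = (n_i/n_T)P, K = p_B^2 / (p_A p_C).
Setting this equal to 0.349 and taking the physical root (0 < X < 1) gives X = 0.228.

X = 0.228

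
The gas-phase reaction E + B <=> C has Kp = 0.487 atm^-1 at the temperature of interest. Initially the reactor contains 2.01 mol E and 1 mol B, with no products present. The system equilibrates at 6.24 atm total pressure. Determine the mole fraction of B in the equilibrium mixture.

y_B = 0.153

Basis: 1 mol B initially; let X = conversion of B. Extent ξ = X.
Mole table: n_E = 2.01 − X; n_B = 1 − X; n_C = X.
Summing: n_T = 3.01 − X.
y_i = n_i/n_T, p_i = y_i·P. Kp = p_C / (p_E p_B).
Setting this equal to 0.487 atm^-1 and taking the physical root (0 < X < 1) gives X = 0.637.
Then n_B = 0.363, n_T = 2.37, so y_B = 0.153.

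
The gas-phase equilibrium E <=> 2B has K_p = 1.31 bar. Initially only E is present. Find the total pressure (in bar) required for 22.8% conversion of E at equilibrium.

Let X = conversion of E (basis 1 mol E); extent of reaction ξ = X.
Moles: n_E = 1 − X; n_B = 2X.
Summing: n_T = 1 + X.
K_p = p_B^2 / (p_E) with p_i = (n_i/n_T)·P.
At X = 0.228: the mole-fraction product g(X) = Π y_i^ν_i = 0.2193. Since K_p = g(X)·P^{1}, P = (K_p/g)^(1/1) = (1.31/0.2193)^(1/1) = 5.97 bar.

P = 5.97 bar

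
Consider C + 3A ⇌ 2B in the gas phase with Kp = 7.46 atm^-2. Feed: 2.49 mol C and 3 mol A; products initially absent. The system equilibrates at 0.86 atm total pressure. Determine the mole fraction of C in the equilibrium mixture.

Let X = conversion of A (basis 3 mol A); extent of reaction ξ = X.
At extent ξ: n_C = 2.49 − X; n_A = 3 − 3X; n_B = 2X.
Total moles n_T = 5.49 − 2X.
y_i = n_i/n_T, p_i = y_i·P. Kp = p_B^2 / (p_C p_A^3).
Substituting and setting equal to 7.46 atm^-2 gives a polynomial in X; the root in (0,1) is X = 0.562.
Then n_C = 1.93, n_T = 4.37, so y_C = 0.442.

y_C = 0.442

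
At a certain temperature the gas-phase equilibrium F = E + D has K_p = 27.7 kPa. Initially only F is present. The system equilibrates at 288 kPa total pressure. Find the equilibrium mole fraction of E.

Take 1 mol F as basis and let X be its fractional conversion, so ξ = X.
Mole table: n_F = 1 − X; n_E = X; n_D = X.
n_T = Σnᵢ = 1 + X.
With p_i = (n_i/n_T)P, K_p = p_E p_D / (p_F).
Setting this equal to 27.7 kPa and taking the physical root (0 < X < 1) gives X = 0.296.
Then n_E = 0.296, n_T = 1.3, so y_E = 0.229.

y_E = 0.229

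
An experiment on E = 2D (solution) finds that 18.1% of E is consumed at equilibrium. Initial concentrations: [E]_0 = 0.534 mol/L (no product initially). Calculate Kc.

Kc = 0.0854 mol/L

Let X = conversion of E.
Concentrations: [E] = 0.534 − 0.534X; [D] = 1.07X.
At X = 0.181: [E] = 0.437, [D] = 0.193.
Kc = [D]^2 / ([E]) = 0.0854 mol/L.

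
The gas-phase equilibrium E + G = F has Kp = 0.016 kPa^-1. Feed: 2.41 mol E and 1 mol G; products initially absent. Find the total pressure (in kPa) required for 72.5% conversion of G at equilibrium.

Take 1 mol G as basis and let X be its fractional conversion, so ξ = X.
Mole table: n_E = 2.41 − X; n_G = 1 − X; n_F = X.
n_T = Σnᵢ = 3.41 − X.
Kp = p_F / (p_E p_G) with p_i = (n_i/n_T)·P.
At X = 0.725: the mole-fraction product g(X) = Π y_i^ν_i = 4.201. Since Kp = g(X)·P^{-1}, P = (g/Kp)^(1/1) = (4.201/0.016)^(1/1) = 263 kPa.

P = 263 kPa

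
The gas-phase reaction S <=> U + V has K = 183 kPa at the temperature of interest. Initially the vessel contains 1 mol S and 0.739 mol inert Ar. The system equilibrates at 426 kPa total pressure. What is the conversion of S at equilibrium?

Basis: 1 mol S initially; let X = conversion of S. Extent ξ = X.
Mole table: n_S = 1 − X; n_U = X; n_V = X; n_I = 0.739 (inert).
Summing: n_T = 1.74 + X.
With p_i = (n_i/n_T)P, K = p_U p_V / (p_S).
Setting this equal to 183 kPa and taking the physical root (0 < X < 1) gives X = 0.620.

X = 0.620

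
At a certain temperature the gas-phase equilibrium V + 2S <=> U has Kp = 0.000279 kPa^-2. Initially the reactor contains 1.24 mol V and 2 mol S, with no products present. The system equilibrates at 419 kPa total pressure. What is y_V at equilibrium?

Basis: 2 mol S initially; let X = conversion of S. Extent ξ = X.
Species balance: n_V = 1.24 − X; n_S = 2 − 2X; n_U = X.
Total moles n_T = 3.24 − 2X.
With p_i = (n_i/n_T)P, Kp = p_U / (p_V p_S^2).
Equating to 0.000279 kPa^-2 and solving on 0 < X < 1: X = 0.839.
Then n_V = 0.401, n_T = 1.56, so y_V = 0.257.

y_V = 0.257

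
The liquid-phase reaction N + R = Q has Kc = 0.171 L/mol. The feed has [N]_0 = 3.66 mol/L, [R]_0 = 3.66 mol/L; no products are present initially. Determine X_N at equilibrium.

X = 0.304

Let X = conversion of N; extent ξ = 3.66·X mol/L.
Concentrations: [N] = 3.66 − 3.66X; [R] = 3.66 − 3.66X; [Q] = 3.66X.
Kc = [Q] / ([N] [R]).
This equals 0.171 at X = 0.304 (the root in 0 < X < 1).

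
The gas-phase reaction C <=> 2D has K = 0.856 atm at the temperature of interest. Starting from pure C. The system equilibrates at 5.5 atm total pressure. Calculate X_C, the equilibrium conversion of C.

Take 1 mol C as basis and let X be its fractional conversion, so ξ = X.
Moles: n_C = 1 − X; n_D = 2X.
Total moles n_T = 1 + X.
With p_i = (n_i/n_T)P, K = p_D^2 / (p_C).
Equating to 0.856 atm and solving on 0 < X < 1: X = 0.194.

X = 0.194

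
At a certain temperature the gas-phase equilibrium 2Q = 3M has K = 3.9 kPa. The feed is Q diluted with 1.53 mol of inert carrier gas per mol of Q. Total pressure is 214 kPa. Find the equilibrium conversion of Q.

Basis: 1 mol Q initially; let X = conversion of Q. Extent ξ = 0.5X.
Mole table: n_Q = 1 − X; n_M = 1.5X; n_I = 1.53 (inert).
Total moles n_T = 2.53 + 0.5X.
Mole fractions y_i = n_i/n_T; K = p_M^3 / (p_Q^2) with p_i = y_i·P.
Setting this equal to 3.9 kPa and taking the physical root (0 < X < 1) gives X = 0.207.

X = 0.207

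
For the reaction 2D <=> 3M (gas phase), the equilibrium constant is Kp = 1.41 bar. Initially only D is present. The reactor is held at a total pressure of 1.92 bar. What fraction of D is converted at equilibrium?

Take 1 mol D as basis and let X be its fractional conversion, so ξ = 0.5X.
Species balance: n_D = 1 − X; n_M = 1.5X.
Total moles n_T = 1 + 0.5X.
With p_i = (n_i/n_T)P, Kp = p_M^3 / (p_D^2).
Substituting and setting equal to 1.41 bar gives a polynomial in X; the root in (0,1) is X = 0.438.

X = 0.438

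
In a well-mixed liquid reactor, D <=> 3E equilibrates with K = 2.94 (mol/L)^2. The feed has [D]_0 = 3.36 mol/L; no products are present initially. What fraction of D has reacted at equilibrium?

X = 0.198

Let X = conversion of D; extent ξ = 3.36·X mol/L.
Concentrations: [D] = 3.36 − 3.36X; [E] = 10.1X.
K = [E]^3 / ([D]).
Solving K = 2.94 for X ∈ (0,1): X = 0.198.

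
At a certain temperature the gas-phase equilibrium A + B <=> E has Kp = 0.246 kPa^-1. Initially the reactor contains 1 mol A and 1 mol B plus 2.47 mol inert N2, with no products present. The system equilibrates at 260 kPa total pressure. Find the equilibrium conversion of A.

X = 0.787

Let X = conversion of A (basis 1 mol A); extent of reaction ξ = X.
Species balance: n_A = 1 − X; n_B = 1 − X; n_E = X; n_I = 2.47 (inert).
Total moles n_T = 4.47 − X.
y_i = n_i/n_T, p_i = y_i·P. Kp = p_E / (p_A p_B).
This yields a degree-2 equation in X; solving on (0,1), X = 0.787.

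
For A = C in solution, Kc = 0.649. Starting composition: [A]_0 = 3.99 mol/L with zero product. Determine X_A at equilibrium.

X = 0.394

Let X = conversion of A; extent ξ = 3.99·X mol/L.
Concentrations: [A] = 3.99 − 3.99X; [C] = 3.99X.
Kc = [C] / ([A]).
Equating to 0.649: the physical root is X = 0.394.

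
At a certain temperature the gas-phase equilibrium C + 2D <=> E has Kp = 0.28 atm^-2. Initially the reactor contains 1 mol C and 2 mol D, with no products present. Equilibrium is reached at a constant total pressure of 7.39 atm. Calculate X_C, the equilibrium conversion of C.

X = 0.691

Basis: 1 mol C initially; let X = conversion of C. Extent ξ = X.
Moles: n_C = 1 − X; n_D = 2 − 2X; n_E = X.
n_T = Σnᵢ = 3 − 2X.
y_i = n_i/n_T, p_i = y_i·P. Kp = p_E / (p_C p_D^2).
Setting this equal to 0.28 atm^-2 and taking the physical root (0 < X < 1) gives X = 0.691.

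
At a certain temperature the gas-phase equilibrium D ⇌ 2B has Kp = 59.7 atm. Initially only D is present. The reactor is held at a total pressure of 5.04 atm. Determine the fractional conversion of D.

Basis: 1 mol D initially; let X = conversion of D. Extent ξ = X.
Moles: n_D = 1 − X; n_B = 2X.
Summing: n_T = 1 + X.
y_i = n_i/n_T, p_i = y_i·P. Kp = p_B^2 / (p_D).
Equating to 59.7 atm and solving on 0 < X < 1: X = 0.865.

X = 0.865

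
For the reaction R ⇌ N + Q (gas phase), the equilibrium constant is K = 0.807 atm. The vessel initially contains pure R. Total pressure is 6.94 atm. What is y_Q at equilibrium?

y_Q = 0.244

Let X = conversion of R (basis 1 mol R); extent of reaction ξ = X.
Mole table: n_R = 1 − X; n_N = X; n_Q = X.
n_T = Σnᵢ = 1 + X.
Mole fractions y_i = n_i/n_T; K = p_N p_Q / (p_R) with p_i = y_i·P.
Substituting and setting equal to 0.807 atm gives a polynomial in X; the root in (0,1) is X = 0.323.
Then n_Q = 0.323, n_T = 1.32, so y_Q = 0.244.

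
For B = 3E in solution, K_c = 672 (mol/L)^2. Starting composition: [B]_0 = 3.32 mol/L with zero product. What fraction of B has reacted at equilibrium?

Let X = conversion of B; extent ξ = 3.32·X mol/L.
Concentrations: [B] = 3.32 − 3.32X; [E] = 9.96X.
K_c = [E]^3 / ([B]).
Solving K_c = 672 for X ∈ (0,1): X = 0.785.

X = 0.785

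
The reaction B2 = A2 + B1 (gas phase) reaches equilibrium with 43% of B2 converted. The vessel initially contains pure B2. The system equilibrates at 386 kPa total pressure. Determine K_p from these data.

Basis: 1 mol B2 initially; let X = conversion of B2. Extent ξ = X.
Species balance: n_B2 = 1 − X; n_A2 = X; n_B1 = X.
n_T = Σnᵢ = 1 + X.
At X = 0.43: n_B2 = 0.57, n_A2 = 0.43, n_B1 = 0.43, n_T = 1.43.
p_i = (n_i/n_T)·P. K_p = p_A2 p_B1 / (p_B2) = 87.6 kPa.

K_p = 87.6 kPa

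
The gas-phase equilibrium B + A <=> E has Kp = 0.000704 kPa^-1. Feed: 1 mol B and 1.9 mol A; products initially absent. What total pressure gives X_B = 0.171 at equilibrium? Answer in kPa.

P = 462 kPa

Let X = conversion of B (basis 1 mol B); extent of reaction ξ = X.
Mole table: n_B = 1 − X; n_A = 1.9 − X; n_E = X.
n_T = Σnᵢ = 2.9 − X.
Kp = p_E / (p_B p_A) with p_i = (n_i/n_T)·P.
At X = 0.171: the mole-fraction product g(X) = Π y_i^ν_i = 0.3256. Since Kp = g(X)·P^{-1}, P = (g/Kp)^(1/1) = (0.3256/0.000704)^(1/1) = 462 kPa.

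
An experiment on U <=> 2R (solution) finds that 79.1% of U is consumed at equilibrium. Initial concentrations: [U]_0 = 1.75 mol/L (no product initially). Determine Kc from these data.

Let X = conversion of U.
Concentrations: [U] = 1.75 − 1.75X; [R] = 3.5X.
At X = 0.791: [U] = 0.366, [R] = 2.77.
Kc = [R]^2 / ([U]) = 21 mol/L.

Kc = 21 mol/L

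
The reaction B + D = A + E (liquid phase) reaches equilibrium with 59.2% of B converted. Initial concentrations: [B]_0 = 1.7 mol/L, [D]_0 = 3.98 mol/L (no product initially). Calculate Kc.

Kc = 0.491

Let X = conversion of B.
Concentrations: [B] = 1.7 − 1.7X; [D] = 3.98 − 1.7X; [A] = 1.7X; [E] = 1.7X.
At X = 0.592: [B] = 0.694, [D] = 2.97, [A] = 1.01, [E] = 1.01.
Kc = [A] [E] / ([B] [D]) = 0.491.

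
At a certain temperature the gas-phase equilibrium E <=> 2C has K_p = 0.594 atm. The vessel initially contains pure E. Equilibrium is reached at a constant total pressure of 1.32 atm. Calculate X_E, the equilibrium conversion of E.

Basis: 1 mol E initially; let X = conversion of E. Extent ξ = X.
Species balance: n_E = 1 − X; n_C = 2X.
Total moles n_T = 1 + X.
With p_i = (n_i/n_T)P, K_p = p_C^2 / (p_E).
Setting this equal to 0.594 atm and taking the physical root (0 < X < 1) gives X = 0.318.

X = 0.318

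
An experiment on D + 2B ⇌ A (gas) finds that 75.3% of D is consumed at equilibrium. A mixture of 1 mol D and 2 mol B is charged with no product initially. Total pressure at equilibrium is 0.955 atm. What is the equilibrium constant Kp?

Kp = 30.6 atm^-2

Take 1 mol D as basis and let X be its fractional conversion, so ξ = X.
Moles: n_D = 1 − X; n_B = 2 − 2X; n_A = X.
Total moles n_T = 3 − 2X.
At X = 0.753: n_D = 0.247, n_B = 0.494, n_A = 0.753, n_T = 1.49.
p_i = (n_i/n_T)·P. Kp = p_A / (p_D p_B^2) = 30.6 atm^-2.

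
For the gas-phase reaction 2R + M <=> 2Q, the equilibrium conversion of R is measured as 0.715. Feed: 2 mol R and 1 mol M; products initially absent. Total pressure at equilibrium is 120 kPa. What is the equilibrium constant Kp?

Let X = conversion of R (basis 2 mol R); extent of reaction ξ = X.
Mole table: n_R = 2 − 2X; n_M = 1 − X; n_Q = 2X.
Summing: n_T = 3 − X.
At X = 0.715: n_R = 0.57, n_M = 0.285, n_Q = 1.43, n_T = 2.29.
p_i = (n_i/n_T)·P. Kp = p_Q^2 / (p_R^2 p_M) = 0.421 kPa^-1.

Kp = 0.421 kPa^-1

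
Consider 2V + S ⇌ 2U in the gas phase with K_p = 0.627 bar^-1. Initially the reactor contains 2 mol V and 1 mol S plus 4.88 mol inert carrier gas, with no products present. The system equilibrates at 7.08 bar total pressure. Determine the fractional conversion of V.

Take 2 mol V as basis and let X be its fractional conversion, so ξ = X.
Moles: n_V = 2 − 2X; n_S = 1 − X; n_U = 2X; n_I = 4.88 (inert).
Total moles n_T = 7.88 − X.
Mole fractions y_i = n_i/n_T; K_p = p_U^2 / (p_V^2 p_S) with p_i = y_i·P.
Setting this equal to 0.627 bar^-1 and taking the physical root (0 < X < 1) gives X = 0.378.

X = 0.378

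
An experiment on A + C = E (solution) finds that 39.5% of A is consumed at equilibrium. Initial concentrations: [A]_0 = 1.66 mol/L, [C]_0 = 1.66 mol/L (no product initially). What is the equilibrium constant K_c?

Let X = conversion of A.
Concentrations: [A] = 1.66 − 1.66X; [C] = 1.66 − 1.66X; [E] = 1.66X.
At X = 0.395: [A] = 1, [C] = 1, [E] = 0.656.
K_c = [E] / ([A] [C]) = 0.65 L/mol.

K_c = 0.65 L/mol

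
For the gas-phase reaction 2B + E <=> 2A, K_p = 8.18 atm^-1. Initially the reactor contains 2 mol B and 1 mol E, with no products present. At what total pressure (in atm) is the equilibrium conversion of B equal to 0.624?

P = 2.13 atm

Basis: 2 mol B initially; let X = conversion of B. Extent ξ = X.
Species balance: n_B = 2 − 2X; n_E = 1 − X; n_A = 2X.
Summing: n_T = 3 − X.
K_p = p_A^2 / (p_B^2 p_E) with p_i = (n_i/n_T)·P.
At X = 0.624: the mole-fraction product g(X) = Π y_i^ν_i = 17.4. Since K_p = g(X)·P^{-1}, P = (g/K_p)^(1/1) = (17.4/8.18)^(1/1) = 2.13 atm.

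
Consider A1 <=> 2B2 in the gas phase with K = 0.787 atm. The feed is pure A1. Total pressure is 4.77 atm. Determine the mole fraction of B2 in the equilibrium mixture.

y_B2 = 0.332

Basis: 1 mol A1 initially; let X = conversion of A1. Extent ξ = X.
At extent ξ: n_A1 = 1 − X; n_B2 = 2X.
Total moles n_T = 1 + X.
Mole fractions y_i = n_i/n_T; K = p_B2^2 / (p_A1) with p_i = y_i·P.
Equating to 0.787 atm and solving on 0 < X < 1: X = 0.199.
Then n_B2 = 0.398, n_T = 1.2, so y_B2 = 0.332.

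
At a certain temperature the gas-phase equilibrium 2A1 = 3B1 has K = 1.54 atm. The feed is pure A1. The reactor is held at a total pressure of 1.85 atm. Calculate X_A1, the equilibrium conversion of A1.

Basis: 1 mol A1 initially; let X = conversion of A1. Extent ξ = 0.5X.
Moles: n_A1 = 1 − X; n_B1 = 1.5X.
Total moles n_T = 1 + 0.5X.
y_i = n_i/n_T, p_i = y_i·P. K = p_B1^3 / (p_A1^2).
Substituting and setting equal to 1.54 atm gives a polynomial in X; the root in (0,1) is X = 0.450.

X = 0.450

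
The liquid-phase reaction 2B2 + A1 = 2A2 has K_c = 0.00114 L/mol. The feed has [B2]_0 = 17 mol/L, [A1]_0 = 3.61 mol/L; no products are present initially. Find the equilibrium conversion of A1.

X = 0.133

Let X = conversion of A1; extent ξ = 3.61·X mol/L.
Concentrations: [B2] = 17 − 7.22X; [A1] = 3.61 − 3.61X; [A2] = 7.22X.
K_c = [A2]^2 / ([B2]^2 [A1]).
This equals 0.00114 at X = 0.133 (the root in 0 < X < 1).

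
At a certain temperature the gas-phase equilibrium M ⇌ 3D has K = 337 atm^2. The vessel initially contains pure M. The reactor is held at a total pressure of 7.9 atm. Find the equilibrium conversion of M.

Let X = conversion of M (basis 1 mol M); extent of reaction ξ = X.
Moles: n_M = 1 − X; n_D = 3X.
n_T = Σnᵢ = 1 + 2X.
Mole fractions y_i = n_i/n_T; K = p_D^3 / (p_M) with p_i = y_i·P.
Substituting and setting equal to 337 atm^2 gives a polynomial in X; the root in (0,1) is X = 0.701.

X = 0.701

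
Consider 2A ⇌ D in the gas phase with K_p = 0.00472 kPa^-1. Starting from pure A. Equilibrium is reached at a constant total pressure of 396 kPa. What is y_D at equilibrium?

Basis: 1 mol A initially; let X = conversion of A. Extent ξ = 0.5X.
Mole table: n_A = 1 − X; n_D = 0.5X.
Total moles n_T = 1 − 0.5X.
y_i = n_i/n_T, p_i = y_i·P. K_p = p_D / (p_A^2).
Setting this equal to 0.00472 kPa^-1 and taking the physical root (0 < X < 1) gives X = 0.657.
Then n_D = 0.328, n_T = 0.672, so y_D = 0.489.

y_D = 0.489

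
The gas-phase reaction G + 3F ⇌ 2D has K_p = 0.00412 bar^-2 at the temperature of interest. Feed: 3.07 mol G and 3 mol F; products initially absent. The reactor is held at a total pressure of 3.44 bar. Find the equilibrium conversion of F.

X = 0.136

Let X = conversion of F (basis 3 mol F); extent of reaction ξ = X.
Mole table: n_G = 3.07 − X; n_F = 3 − 3X; n_D = 2X.
Summing: n_T = 6.07 − 2X.
With p_i = (n_i/n_T)P, K_p = p_D^2 / (p_G p_F^3).
Substituting and setting equal to 0.00412 bar^-2 gives a polynomial in X; the root in (0,1) is X = 0.136.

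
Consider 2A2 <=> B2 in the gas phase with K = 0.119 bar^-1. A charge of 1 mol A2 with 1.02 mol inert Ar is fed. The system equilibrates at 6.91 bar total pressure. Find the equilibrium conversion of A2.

Let X = conversion of A2 (basis 1 mol A2); extent of reaction ξ = 0.5X.
Species balance: n_A2 = 1 − X; n_B2 = 0.5X; n_I = 1.02 (inert).
Total moles n_T = 2.02 − 0.5X.
With p_i = (n_i/n_T)P, K = p_B2 / (p_A2^2).
Equating to 0.119 bar^-1 and solving on 0 < X < 1: X = 0.363.

X = 0.363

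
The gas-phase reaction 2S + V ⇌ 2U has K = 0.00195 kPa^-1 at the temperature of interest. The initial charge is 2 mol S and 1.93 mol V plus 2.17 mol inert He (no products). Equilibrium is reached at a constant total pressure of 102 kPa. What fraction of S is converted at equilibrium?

Take 2 mol S as basis and let X be its fractional conversion, so ξ = X.
Moles: n_S = 2 − 2X; n_V = 1.93 − X; n_U = 2X; n_I = 2.17 (inert).
Total moles n_T = 6.1 − X.
With p_i = (n_i/n_T)P, K = p_U^2 / (p_S^2 p_V).
Equating to 0.00195 kPa^-1 and solving on 0 < X < 1: X = 0.195.

X = 0.195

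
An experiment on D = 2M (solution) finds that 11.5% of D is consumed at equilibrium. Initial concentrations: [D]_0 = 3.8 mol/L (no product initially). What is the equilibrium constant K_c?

K_c = 0.227 mol/L

Let X = conversion of D.
Concentrations: [D] = 3.8 − 3.8X; [M] = 7.6X.
At X = 0.115: [D] = 3.36, [M] = 0.874.
K_c = [M]^2 / ([D]) = 0.227 mol/L.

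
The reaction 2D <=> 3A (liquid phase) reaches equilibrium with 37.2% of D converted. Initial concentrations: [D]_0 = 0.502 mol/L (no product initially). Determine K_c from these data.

K_c = 0.221 mol/L

Let X = conversion of D.
Concentrations: [D] = 0.502 − 0.502X; [A] = 0.753X.
At X = 0.372: [D] = 0.315, [A] = 0.28.
K_c = [A]^3 / ([D]^2) = 0.221 mol/L.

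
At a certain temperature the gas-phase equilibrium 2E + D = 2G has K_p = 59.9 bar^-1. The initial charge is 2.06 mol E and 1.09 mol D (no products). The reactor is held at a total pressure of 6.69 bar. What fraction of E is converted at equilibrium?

X = 0.858

Take 2.06 mol E as basis and let X be its fractional conversion, so ξ = 1.03X.
Species balance: n_E = 2.06 − 2.06X; n_D = 1.09 − 1.03X; n_G = 2.06X.
Summing: n_T = 3.15 − 1.03X.
With p_i = (n_i/n_T)P, K_p = p_G^2 / (p_E^2 p_D).
Equating to 59.9 bar^-1 and solving on 0 < X < 1: X = 0.858.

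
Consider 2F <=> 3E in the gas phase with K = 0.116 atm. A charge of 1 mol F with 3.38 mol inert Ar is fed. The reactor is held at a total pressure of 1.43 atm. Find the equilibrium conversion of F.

X = 0.357

Let X = conversion of F (basis 1 mol F); extent of reaction ξ = 0.5X.
At extent ξ: n_F = 1 − X; n_E = 1.5X; n_I = 3.38 (inert).
Total moles n_T = 4.38 + 0.5X.
Mole fractions y_i = n_i/n_T; K = p_E^3 / (p_F^2) with p_i = y_i·P.
This yields a degree-3 equation in X; solving on (0,1), X = 0.357.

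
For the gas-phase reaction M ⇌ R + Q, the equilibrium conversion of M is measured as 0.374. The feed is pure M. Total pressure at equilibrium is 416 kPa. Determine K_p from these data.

Take 1 mol M as basis and let X be its fractional conversion, so ξ = X.
At extent ξ: n_M = 1 − X; n_R = X; n_Q = X.
n_T = Σnᵢ = 1 + X.
At X = 0.374: n_M = 0.626, n_R = 0.374, n_Q = 0.374, n_T = 1.37.
p_i = (n_i/n_T)·P. K_p = p_R p_Q / (p_M) = 67.7 kPa.

K_p = 67.7 kPa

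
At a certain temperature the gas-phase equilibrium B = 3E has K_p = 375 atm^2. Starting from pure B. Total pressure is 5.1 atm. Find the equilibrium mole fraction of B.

y_B = 0.058

Let X = conversion of B (basis 1 mol B); extent of reaction ξ = X.
Species balance: n_B = 1 − X; n_E = 3X.
n_T = Σnᵢ = 1 + 2X.
With p_i = (n_i/n_T)P, K_p = p_E^3 / (p_B).
This yields a degree-3 equation in X; solving on (0,1), X = 0.844.
Then n_B = 0.156, n_T = 2.69, so y_B = 0.058.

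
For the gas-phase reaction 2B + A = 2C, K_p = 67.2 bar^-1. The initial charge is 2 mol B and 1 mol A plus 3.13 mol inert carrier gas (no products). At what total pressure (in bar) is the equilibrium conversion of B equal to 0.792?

P = 5.54 bar

Take 2 mol B as basis and let X be its fractional conversion, so ξ = X.
Species balance: n_B = 2 − 2X; n_A = 1 − X; n_C = 2X; n_I = 3.13 (inert).
Total moles n_T = 6.13 − X.
K_p = p_C^2 / (p_B^2 p_A) with p_i = (n_i/n_T)·P.
At X = 0.792: the mole-fraction product g(X) = Π y_i^ν_i = 372.1. Since K_p = g(X)·P^{-1}, P = (g/K_p)^(1/1) = (372.1/67.2)^(1/1) = 5.54 bar.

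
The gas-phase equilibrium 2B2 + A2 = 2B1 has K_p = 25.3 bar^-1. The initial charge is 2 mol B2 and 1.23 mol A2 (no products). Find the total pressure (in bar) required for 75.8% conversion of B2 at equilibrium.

Let X = conversion of B2 (basis 2 mol B2); extent of reaction ξ = X.
Mole table: n_B2 = 2 − 2X; n_A2 = 1.23 − X; n_B1 = 2X.
Summing: n_T = 3.23 − X.
K_p = p_B1^2 / (p_B2^2 p_A2) with p_i = (n_i/n_T)·P.
At X = 0.758: the mole-fraction product g(X) = Π y_i^ν_i = 51.38. Since K_p = g(X)·P^{-1}, P = (g/K_p)^(1/1) = (51.38/25.3)^(1/1) = 2.03 bar.

P = 2.03 bar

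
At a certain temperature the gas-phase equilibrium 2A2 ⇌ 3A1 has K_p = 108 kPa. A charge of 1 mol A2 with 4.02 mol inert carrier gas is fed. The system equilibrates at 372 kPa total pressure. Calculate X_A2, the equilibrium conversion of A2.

Take 1 mol A2 as basis and let X be its fractional conversion, so ξ = 0.5X.
Species balance: n_A2 = 1 − X; n_A1 = 1.5X; n_I = 4.02 (inert).
Total moles n_T = 5.02 + 0.5X.
Mole fractions y_i = n_i/n_T; K_p = p_A1^3 / (p_A2^2) with p_i = y_i·P.
Setting this equal to 108 kPa and taking the physical root (0 < X < 1) gives X = 0.490.

X = 0.490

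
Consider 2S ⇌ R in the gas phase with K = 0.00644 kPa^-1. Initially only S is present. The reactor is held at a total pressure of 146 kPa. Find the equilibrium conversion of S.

Basis: 1 mol S initially; let X = conversion of S. Extent ξ = 0.5X.
Moles: n_S = 1 − X; n_R = 0.5X.
Total moles n_T = 1 − 0.5X.
With p_i = (n_i/n_T)P, K = p_R / (p_S^2).
Equating to 0.00644 kPa^-1 and solving on 0 < X < 1: X = 0.542.

X = 0.542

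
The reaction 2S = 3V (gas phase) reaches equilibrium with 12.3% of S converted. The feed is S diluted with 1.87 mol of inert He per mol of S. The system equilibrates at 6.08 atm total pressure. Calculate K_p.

Let X = conversion of S (basis 1 mol S); extent of reaction ξ = 0.5X.
Species balance: n_S = 1 − X; n_V = 1.5X; n_I = 1.87 (inert).
Summing: n_T = 2.87 + 0.5X.
At X = 0.123: n_S = 0.877, n_V = 0.184, n_T = 2.93.
p_i = (n_i/n_T)·P. K_p = p_V^3 / (p_S^2) = 0.0169 atm.

K_p = 0.0169 atm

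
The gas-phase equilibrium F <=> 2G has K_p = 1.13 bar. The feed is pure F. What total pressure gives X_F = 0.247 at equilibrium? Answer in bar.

P = 4.35 bar

Let X = conversion of F (basis 1 mol F); extent of reaction ξ = X.
Moles: n_F = 1 − X; n_G = 2X.
Total moles n_T = 1 + X.
K_p = p_G^2 / (p_F) with p_i = (n_i/n_T)·P.
At X = 0.247: the mole-fraction product g(X) = Π y_i^ν_i = 0.2599. Since K_p = g(X)·P^{1}, P = (K_p/g)^(1/1) = (1.13/0.2599)^(1/1) = 4.35 bar.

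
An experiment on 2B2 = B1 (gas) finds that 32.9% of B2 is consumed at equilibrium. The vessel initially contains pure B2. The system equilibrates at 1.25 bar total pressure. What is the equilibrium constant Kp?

Basis: 1 mol B2 initially; let X = conversion of B2. Extent ξ = 0.5X.
Species balance: n_B2 = 1 − X; n_B1 = 0.5X.
n_T = Σnᵢ = 1 − 0.5X.
At X = 0.329: n_B2 = 0.671, n_B1 = 0.165, n_T = 0.836.
p_i = (n_i/n_T)·P. Kp = p_B1 / (p_B2^2) = 0.244 bar^-1.

Kp = 0.244 bar^-1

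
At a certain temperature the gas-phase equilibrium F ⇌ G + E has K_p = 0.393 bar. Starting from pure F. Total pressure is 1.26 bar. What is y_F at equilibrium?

Basis: 1 mol F initially; let X = conversion of F. Extent ξ = X.
Moles: n_F = 1 − X; n_G = X; n_E = X.
Summing: n_T = 1 + X.
y_i = n_i/n_T, p_i = y_i·P. K_p = p_G p_E / (p_F).
Substituting and setting equal to 0.393 bar gives a polynomial in X; the root in (0,1) is X = 0.488.
Then n_F = 0.512, n_T = 1.49, so y_F = 0.344.

y_F = 0.344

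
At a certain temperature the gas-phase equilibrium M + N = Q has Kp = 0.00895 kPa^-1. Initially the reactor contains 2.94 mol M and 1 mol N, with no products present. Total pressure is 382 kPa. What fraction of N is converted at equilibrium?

X = 0.703

Basis: 1 mol N initially; let X = conversion of N. Extent ξ = X.
At extent ξ: n_M = 2.94 − X; n_N = 1 − X; n_Q = X.
Total moles n_T = 3.94 − X.
y_i = n_i/n_T, p_i = y_i·P. Kp = p_Q / (p_M p_N).
Substituting and setting equal to 0.00895 kPa^-1 gives a polynomial in X; the root in (0,1) is X = 0.703.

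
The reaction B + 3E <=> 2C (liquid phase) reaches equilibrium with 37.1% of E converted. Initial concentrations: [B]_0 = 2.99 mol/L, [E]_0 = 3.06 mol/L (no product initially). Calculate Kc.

Let X = conversion of E.
Concentrations: [B] = 2.99 − 1.02X; [E] = 3.06 − 3.06X; [C] = 2.04X.
At X = 0.371: [B] = 2.61, [E] = 1.92, [C] = 0.757.
Kc = [C]^2 / ([B] [E]^3) = 0.0308 (mol/L)^-2.

Kc = 0.0308 (mol/L)^-2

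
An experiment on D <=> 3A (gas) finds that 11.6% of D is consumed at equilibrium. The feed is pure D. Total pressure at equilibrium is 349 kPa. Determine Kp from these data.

Kp = 3.83e+03 kPa^2

Basis: 1 mol D initially; let X = conversion of D. Extent ξ = X.
Species balance: n_D = 1 − X; n_A = 3X.
Summing: n_T = 1 + 2X.
At X = 0.116: n_D = 0.884, n_A = 0.348, n_T = 1.23.
p_i = (n_i/n_T)·P. Kp = p_A^3 / (p_D) = 3.83e+03 kPa^2.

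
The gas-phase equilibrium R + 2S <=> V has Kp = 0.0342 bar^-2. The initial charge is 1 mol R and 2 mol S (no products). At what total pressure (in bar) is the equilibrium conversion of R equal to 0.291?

P = 5.91 bar

Take 1 mol R as basis and let X be its fractional conversion, so ξ = X.
Species balance: n_R = 1 − X; n_S = 2 − 2X; n_V = X.
n_T = Σnᵢ = 3 − 2X.
Kp = p_V / (p_R p_S^2) with p_i = (n_i/n_T)·P.
At X = 0.291: the mole-fraction product g(X) = Π y_i^ν_i = 1.193. Since Kp = g(X)·P^{-2}, P = (g/Kp)^(1/2) = (1.193/0.0342)^(1/2) = 5.91 bar.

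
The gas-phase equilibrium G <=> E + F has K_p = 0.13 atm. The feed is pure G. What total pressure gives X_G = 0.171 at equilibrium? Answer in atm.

Take 1 mol G as basis and let X be its fractional conversion, so ξ = X.
Species balance: n_G = 1 − X; n_E = X; n_F = X.
n_T = Σnᵢ = 1 + X.
K_p = p_E p_F / (p_G) with p_i = (n_i/n_T)·P.
At X = 0.171: the mole-fraction product g(X) = Π y_i^ν_i = 0.03012. Since K_p = g(X)·P^{1}, P = (K_p/g)^(1/1) = (0.13/0.03012)^(1/1) = 4.32 atm.

P = 4.32 atm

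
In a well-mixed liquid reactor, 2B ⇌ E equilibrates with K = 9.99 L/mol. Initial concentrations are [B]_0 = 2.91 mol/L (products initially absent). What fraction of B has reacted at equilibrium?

X = 0.877

Let X = conversion of B; extent ξ = 2.91X/2 mol/L.
Concentrations: [B] = 2.91 − 2.91X; [E] = 1.46X.
K = [E] / ([B]^2).
Equating to 9.99 L/mol: the physical root is X = 0.877.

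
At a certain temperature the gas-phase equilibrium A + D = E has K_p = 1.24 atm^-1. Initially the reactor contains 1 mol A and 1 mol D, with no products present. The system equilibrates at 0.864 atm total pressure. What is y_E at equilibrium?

y_E = 0.180

Let X = conversion of A (basis 1 mol A); extent of reaction ξ = X.
At extent ξ: n_A = 1 − X; n_D = 1 − X; n_E = X.
Total moles n_T = 2 − X.
Mole fractions y_i = n_i/n_T; K_p = p_E / (p_A p_D) with p_i = y_i·P.
This yields a degree-2 equation in X; solving on (0,1), X = 0.305.
Then n_E = 0.305, n_T = 1.69, so y_E = 0.180.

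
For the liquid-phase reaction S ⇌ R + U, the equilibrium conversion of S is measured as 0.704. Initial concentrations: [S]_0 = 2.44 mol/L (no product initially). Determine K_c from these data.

K_c = 4.09 mol/L

Let X = conversion of S.
Concentrations: [S] = 2.44 − 2.44X; [R] = 2.44X; [U] = 2.44X.
At X = 0.704: [S] = 0.722, [R] = 1.72, [U] = 1.72.
K_c = [R] [U] / ([S]) = 4.09 mol/L.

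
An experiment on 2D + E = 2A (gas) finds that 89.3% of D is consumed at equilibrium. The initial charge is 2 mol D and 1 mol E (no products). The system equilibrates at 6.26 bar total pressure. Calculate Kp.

Kp = 219 bar^-1

Take 2 mol D as basis and let X be its fractional conversion, so ξ = X.
Moles: n_D = 2 − 2X; n_E = 1 − X; n_A = 2X.
Summing: n_T = 3 − X.
At X = 0.893: n_D = 0.214, n_E = 0.107, n_A = 1.79, n_T = 2.11.
p_i = (n_i/n_T)·P. Kp = p_A^2 / (p_D^2 p_E) = 219 bar^-1.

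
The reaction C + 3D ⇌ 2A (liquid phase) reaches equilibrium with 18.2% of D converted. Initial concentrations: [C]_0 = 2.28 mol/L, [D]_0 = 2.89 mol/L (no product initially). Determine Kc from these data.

Let X = conversion of D.
Concentrations: [C] = 2.28 − 0.963X; [D] = 2.89 − 2.89X; [A] = 1.93X.
At X = 0.182: [C] = 2.1, [D] = 2.36, [A] = 0.351.
Kc = [A]^2 / ([C] [D]^3) = 0.00442 (mol/L)^-2.

Kc = 0.00442 (mol/L)^-2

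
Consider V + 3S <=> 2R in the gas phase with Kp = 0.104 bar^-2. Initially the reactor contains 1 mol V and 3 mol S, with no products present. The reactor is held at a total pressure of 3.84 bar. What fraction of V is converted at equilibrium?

X = 0.381

Let X = conversion of V (basis 1 mol V); extent of reaction ξ = X.
Moles: n_V = 1 − X; n_S = 3 − 3X; n_R = 2X.
n_T = Σnᵢ = 4 − 2X.
Mole fractions y_i = n_i/n_T; Kp = p_R^2 / (p_V p_S^3) with p_i = y_i·P.
Equating to 0.104 bar^-2 and solving on 0 < X < 1: X = 0.381.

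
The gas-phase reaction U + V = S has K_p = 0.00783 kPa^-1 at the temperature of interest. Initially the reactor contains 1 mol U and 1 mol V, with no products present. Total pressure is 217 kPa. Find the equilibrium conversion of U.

Take 1 mol U as basis and let X be its fractional conversion, so ξ = X.
Mole table: n_U = 1 − X; n_V = 1 − X; n_S = X.
Total moles n_T = 2 − X.
With p_i = (n_i/n_T)P, K_p = p_S / (p_U p_V).
Setting this equal to 0.00783 kPa^-1 and taking the physical root (0 < X < 1) gives X = 0.391.

X = 0.391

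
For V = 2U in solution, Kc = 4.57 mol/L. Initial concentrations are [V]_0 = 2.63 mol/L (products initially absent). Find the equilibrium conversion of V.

Let X = conversion of V; extent ξ = 2.63·X mol/L.
Concentrations: [V] = 2.63 − 2.63X; [U] = 5.26X.
Kc = [U]^2 / ([V]).
Setting equal to 4.57 and solving for X on (0,1) gives X = 0.477.

X = 0.477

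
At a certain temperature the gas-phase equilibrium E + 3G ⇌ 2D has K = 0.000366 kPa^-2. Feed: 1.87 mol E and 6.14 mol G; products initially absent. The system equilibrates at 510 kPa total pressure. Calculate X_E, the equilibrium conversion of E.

X = 0.778

Take 1.87 mol E as basis and let X be its fractional conversion, so ξ = 1.87X.
Moles: n_E = 1.87 − 1.87X; n_G = 6.14 − 5.61X; n_D = 3.74X.
Summing: n_T = 8.01 − 3.74X.
Mole fractions y_i = n_i/n_T; K = p_D^2 / (p_E p_G^3) with p_i = y_i·P.
Setting this equal to 0.000366 kPa^-2 and taking the physical root (0 < X < 1) gives X = 0.778.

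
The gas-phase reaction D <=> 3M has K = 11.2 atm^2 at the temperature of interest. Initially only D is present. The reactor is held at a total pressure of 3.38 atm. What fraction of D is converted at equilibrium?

Basis: 1 mol D initially; let X = conversion of D. Extent ξ = X.
Mole table: n_D = 1 − X; n_M = 3X.
Summing: n_T = 1 + 2X.
With p_i = (n_i/n_T)P, K = p_M^3 / (p_D).
Substituting and setting equal to 11.2 atm^2 gives a polynomial in X; the root in (0,1) is X = 0.414.

X = 0.414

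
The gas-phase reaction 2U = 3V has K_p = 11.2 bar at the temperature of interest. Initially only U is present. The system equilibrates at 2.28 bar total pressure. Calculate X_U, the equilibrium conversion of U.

X = 0.635

Take 1 mol U as basis and let X be its fractional conversion, so ξ = 0.5X.
Moles: n_U = 1 − X; n_V = 1.5X.
n_T = Σnᵢ = 1 + 0.5X.
y_i = n_i/n_T, p_i = y_i·P. K_p = p_V^3 / (p_U^2).
Equating to 11.2 bar and solving on 0 < X < 1: X = 0.635.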